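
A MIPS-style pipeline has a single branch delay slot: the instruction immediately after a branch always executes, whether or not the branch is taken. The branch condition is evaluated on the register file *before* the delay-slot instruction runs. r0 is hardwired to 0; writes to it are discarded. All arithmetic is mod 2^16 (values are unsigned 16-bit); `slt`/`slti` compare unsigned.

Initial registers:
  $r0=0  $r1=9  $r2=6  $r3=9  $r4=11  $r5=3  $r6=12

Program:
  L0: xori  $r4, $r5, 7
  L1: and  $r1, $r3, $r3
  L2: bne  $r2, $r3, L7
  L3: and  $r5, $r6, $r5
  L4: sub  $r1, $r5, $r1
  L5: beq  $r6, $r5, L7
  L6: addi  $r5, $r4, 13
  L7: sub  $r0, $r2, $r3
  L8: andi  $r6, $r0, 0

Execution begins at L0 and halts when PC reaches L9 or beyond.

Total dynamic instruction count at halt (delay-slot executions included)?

6

PC=0  xori  $r4, $r5, 7      | $r0=0 $r1=9 $r2=6 $r3=9 $r4=4 $r5=3 $r6=12
PC=1  and  $r1, $r3, $r3     | $r0=0 $r1=9 $r2=6 $r3=9 $r4=4 $r5=3 $r6=12
PC=2  bne  $r2, $r3, L7      | $r0=0 $r1=9 $r2=6 $r3=9 $r4=4 $r5=3 $r6=12  [TAKEN]
PC=3  and  $r5, $r6, $r5     | $r0=0 $r1=9 $r2=6 $r3=9 $r4=4 $r5=0 $r6=12
PC=7  sub  $r0, $r2, $r3     | $r0=0 $r1=9 $r2=6 $r3=9 $r4=4 $r5=0 $r6=12
PC=8  andi  $r6, $r0, 0      | $r0=0 $r1=9 $r2=6 $r3=9 $r4=4 $r5=0 $r6=0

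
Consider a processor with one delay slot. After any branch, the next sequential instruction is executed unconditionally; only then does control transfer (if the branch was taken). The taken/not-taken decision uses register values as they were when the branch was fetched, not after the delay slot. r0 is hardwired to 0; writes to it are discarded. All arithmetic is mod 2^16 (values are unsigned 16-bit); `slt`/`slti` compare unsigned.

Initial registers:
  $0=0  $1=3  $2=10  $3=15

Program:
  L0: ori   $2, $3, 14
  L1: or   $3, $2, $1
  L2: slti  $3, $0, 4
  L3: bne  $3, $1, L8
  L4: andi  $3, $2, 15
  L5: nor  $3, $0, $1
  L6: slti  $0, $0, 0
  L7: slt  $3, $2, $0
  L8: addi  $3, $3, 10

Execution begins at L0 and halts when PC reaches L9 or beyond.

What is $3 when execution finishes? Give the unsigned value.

25

#0 ori   $2, $3, 14 ; 0/3/15/15
#1 or   $3, $2, $1 ; 0/3/15/15
#2 slti  $3, $0, 4 ; 0/3/15/1
#3 bne  $3, $1, L8 ; 0/3/15/1 ; →target
#4 andi  $3, $2, 15 ; 0/3/15/15
#8 addi  $3, $3, 10 ; 0/3/15/25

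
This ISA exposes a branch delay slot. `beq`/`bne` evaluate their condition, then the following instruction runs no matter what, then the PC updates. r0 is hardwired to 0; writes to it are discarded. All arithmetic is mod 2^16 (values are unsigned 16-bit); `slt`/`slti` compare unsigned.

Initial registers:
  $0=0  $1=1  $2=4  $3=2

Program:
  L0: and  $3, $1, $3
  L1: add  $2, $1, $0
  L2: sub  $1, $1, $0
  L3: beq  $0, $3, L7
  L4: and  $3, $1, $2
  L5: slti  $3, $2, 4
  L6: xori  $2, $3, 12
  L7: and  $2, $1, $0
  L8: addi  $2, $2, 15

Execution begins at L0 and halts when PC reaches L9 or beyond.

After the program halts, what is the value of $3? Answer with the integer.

1

[0] and  $3, $1, $3  →  {$0:0, $1:1, $2:4, $3:0}
[1] add  $2, $1, $0  →  {$0:0, $1:1, $2:1, $3:0}
[2] sub  $1, $1, $0  →  {$0:0, $1:1, $2:1, $3:0}
[3] beq  $0, $3, L7  →  {$0:0, $1:1, $2:1, $3:0}  ⟨branch taken⟩
[4] and  $3, $1, $2  →  {$0:0, $1:1, $2:1, $3:1}
[7] and  $2, $1, $0  →  {$0:0, $1:1, $2:0, $3:1}
[8] addi  $2, $2, 15  →  {$0:0, $1:1, $2:15, $3:1}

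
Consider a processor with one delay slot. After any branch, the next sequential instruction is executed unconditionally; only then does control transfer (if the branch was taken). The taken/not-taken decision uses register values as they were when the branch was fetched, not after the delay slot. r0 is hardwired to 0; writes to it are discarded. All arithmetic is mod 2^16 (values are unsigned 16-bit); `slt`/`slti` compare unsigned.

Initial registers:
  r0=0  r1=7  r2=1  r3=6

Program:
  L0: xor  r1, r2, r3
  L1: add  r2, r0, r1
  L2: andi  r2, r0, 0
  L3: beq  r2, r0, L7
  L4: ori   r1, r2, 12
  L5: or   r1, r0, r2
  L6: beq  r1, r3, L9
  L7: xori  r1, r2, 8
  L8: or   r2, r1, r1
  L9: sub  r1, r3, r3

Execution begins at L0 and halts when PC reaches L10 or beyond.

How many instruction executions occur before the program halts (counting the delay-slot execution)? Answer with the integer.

  step pc=0: xor  r1, r2, r3  regs=(0,7,1,6)
  step pc=1: add  r2, r0, r1  regs=(0,7,7,6)
  step pc=2: andi  r2, r0, 0  regs=(0,7,0,6)
  step pc=3: beq  r2, r0, L7  cond=T  regs=(0,7,0,6)
  step pc=4: ori   r1, r2, 12  regs=(0,12,0,6)
  step pc=7: xori  r1, r2, 8  regs=(0,8,0,6)
  step pc=8: or   r2, r1, r1  regs=(0,8,8,6)
  step pc=9: sub  r1, r3, r3  regs=(0,0,8,6)

8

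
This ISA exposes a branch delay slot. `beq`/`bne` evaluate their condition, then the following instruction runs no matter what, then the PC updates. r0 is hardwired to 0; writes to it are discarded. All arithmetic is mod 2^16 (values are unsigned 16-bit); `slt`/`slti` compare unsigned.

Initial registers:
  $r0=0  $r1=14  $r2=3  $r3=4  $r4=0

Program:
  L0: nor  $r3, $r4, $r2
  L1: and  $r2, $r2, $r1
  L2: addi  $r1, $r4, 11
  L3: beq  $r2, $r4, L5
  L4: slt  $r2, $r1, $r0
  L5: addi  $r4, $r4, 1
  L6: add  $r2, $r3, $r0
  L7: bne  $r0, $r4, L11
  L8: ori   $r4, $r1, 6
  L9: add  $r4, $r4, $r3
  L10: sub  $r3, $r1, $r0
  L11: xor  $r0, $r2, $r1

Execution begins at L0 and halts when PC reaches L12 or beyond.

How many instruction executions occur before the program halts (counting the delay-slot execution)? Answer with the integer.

[0] nor  $r3, $r4, $r2  →  {$r0:0, $r1:14, $r2:3, $r3:65532, $r4:0}
[1] and  $r2, $r2, $r1  →  {$r0:0, $r1:14, $r2:2, $r3:65532, $r4:0}
[2] addi  $r1, $r4, 11  →  {$r0:0, $r1:11, $r2:2, $r3:65532, $r4:0}
[3] beq  $r2, $r4, L5  →  {$r0:0, $r1:11, $r2:2, $r3:65532, $r4:0}  ⟨branch fallthrough⟩
[4] slt  $r2, $r1, $r0  →  {$r0:0, $r1:11, $r2:0, $r3:65532, $r4:0}
[5] addi  $r4, $r4, 1  →  {$r0:0, $r1:11, $r2:0, $r3:65532, $r4:1}
[6] add  $r2, $r3, $r0  →  {$r0:0, $r1:11, $r2:65532, $r3:65532, $r4:1}
[7] bne  $r0, $r4, L11  →  {$r0:0, $r1:11, $r2:65532, $r3:65532, $r4:1}  ⟨branch taken⟩
[8] ori   $r4, $r1, 6  →  {$r0:0, $r1:11, $r2:65532, $r3:65532, $r4:15}
[11] xor  $r0, $r2, $r1  →  {$r0:0, $r1:11, $r2:65532, $r3:65532, $r4:15}

10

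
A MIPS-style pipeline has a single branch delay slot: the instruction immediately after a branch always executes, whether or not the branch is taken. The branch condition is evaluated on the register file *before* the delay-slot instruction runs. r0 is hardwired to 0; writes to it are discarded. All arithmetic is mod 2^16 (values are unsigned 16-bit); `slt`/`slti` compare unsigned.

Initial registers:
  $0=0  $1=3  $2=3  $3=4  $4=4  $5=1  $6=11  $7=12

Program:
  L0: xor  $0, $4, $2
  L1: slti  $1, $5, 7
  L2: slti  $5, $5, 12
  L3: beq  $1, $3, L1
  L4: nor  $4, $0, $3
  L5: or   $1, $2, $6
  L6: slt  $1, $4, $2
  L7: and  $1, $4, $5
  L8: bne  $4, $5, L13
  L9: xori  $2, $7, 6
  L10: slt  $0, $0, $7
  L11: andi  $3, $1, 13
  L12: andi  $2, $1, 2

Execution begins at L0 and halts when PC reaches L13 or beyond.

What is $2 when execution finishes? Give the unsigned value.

10

[0] xor  $0, $4, $2  →  {$0:0, $1:3, $2:3, $3:4, $4:4, $5:1, $6:11, $7:12}
[1] slti  $1, $5, 7  →  {$0:0, $1:1, $2:3, $3:4, $4:4, $5:1, $6:11, $7:12}
[2] slti  $5, $5, 12  →  {$0:0, $1:1, $2:3, $3:4, $4:4, $5:1, $6:11, $7:12}
[3] beq  $1, $3, L1  →  {$0:0, $1:1, $2:3, $3:4, $4:4, $5:1, $6:11, $7:12}  ⟨branch fallthrough⟩
[4] nor  $4, $0, $3  →  {$0:0, $1:1, $2:3, $3:4, $4:65531, $5:1, $6:11, $7:12}
[5] or   $1, $2, $6  →  {$0:0, $1:11, $2:3, $3:4, $4:65531, $5:1, $6:11, $7:12}
[6] slt  $1, $4, $2  →  {$0:0, $1:0, $2:3, $3:4, $4:65531, $5:1, $6:11, $7:12}
[7] and  $1, $4, $5  →  {$0:0, $1:1, $2:3, $3:4, $4:65531, $5:1, $6:11, $7:12}
[8] bne  $4, $5, L13  →  {$0:0, $1:1, $2:3, $3:4, $4:65531, $5:1, $6:11, $7:12}  ⟨branch taken⟩
[9] xori  $2, $7, 6  →  {$0:0, $1:1, $2:10, $3:4, $4:65531, $5:1, $6:11, $7:12}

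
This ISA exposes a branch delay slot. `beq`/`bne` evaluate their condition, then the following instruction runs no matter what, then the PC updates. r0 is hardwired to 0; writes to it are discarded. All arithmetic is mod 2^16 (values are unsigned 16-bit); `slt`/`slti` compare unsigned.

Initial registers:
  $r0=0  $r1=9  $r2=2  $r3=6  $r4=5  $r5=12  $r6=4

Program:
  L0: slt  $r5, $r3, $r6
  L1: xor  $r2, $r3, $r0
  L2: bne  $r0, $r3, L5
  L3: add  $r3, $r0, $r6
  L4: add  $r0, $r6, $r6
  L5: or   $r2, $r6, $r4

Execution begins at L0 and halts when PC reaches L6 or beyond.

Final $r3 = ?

  step pc=0: slt  $r5, $r3, $r6  regs=(0,9,2,6,5,0,4)
  step pc=1: xor  $r2, $r3, $r0  regs=(0,9,6,6,5,0,4)
  step pc=2: bne  $r0, $r3, L5  cond=T  regs=(0,9,6,6,5,0,4)
  step pc=3: add  $r3, $r0, $r6  regs=(0,9,6,4,5,0,4)
  step pc=5: or   $r2, $r6, $r4  regs=(0,9,5,4,5,0,4)

4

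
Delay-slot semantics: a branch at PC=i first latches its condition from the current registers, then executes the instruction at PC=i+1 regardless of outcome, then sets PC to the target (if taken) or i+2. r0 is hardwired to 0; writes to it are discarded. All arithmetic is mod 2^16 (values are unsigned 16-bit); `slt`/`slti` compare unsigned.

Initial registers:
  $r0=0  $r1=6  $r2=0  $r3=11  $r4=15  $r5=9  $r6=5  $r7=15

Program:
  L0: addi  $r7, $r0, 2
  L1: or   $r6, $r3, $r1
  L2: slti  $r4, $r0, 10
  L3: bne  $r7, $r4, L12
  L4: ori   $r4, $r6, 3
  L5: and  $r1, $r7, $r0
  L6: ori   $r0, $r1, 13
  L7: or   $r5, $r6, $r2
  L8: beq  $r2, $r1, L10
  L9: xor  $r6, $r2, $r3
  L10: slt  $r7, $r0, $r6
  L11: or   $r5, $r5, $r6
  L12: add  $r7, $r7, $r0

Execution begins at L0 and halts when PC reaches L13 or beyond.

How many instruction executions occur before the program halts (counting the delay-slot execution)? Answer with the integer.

6

PC=0  addi  $r7, $r0, 2      | $r0=0 $r1=6 $r2=0 $r3=11 $r4=15 $r5=9 $r6=5 $r7=2
PC=1  or   $r6, $r3, $r1     | $r0=0 $r1=6 $r2=0 $r3=11 $r4=15 $r5=9 $r6=15 $r7=2
PC=2  slti  $r4, $r0, 10     | $r0=0 $r1=6 $r2=0 $r3=11 $r4=1 $r5=9 $r6=15 $r7=2
PC=3  bne  $r7, $r4, L12     | $r0=0 $r1=6 $r2=0 $r3=11 $r4=1 $r5=9 $r6=15 $r7=2  [TAKEN]
PC=4  ori   $r4, $r6, 3      | $r0=0 $r1=6 $r2=0 $r3=11 $r4=15 $r5=9 $r6=15 $r7=2
PC=12 add  $r7, $r7, $r0     | $r0=0 $r1=6 $r2=0 $r3=11 $r4=15 $r5=9 $r6=15 $r7=2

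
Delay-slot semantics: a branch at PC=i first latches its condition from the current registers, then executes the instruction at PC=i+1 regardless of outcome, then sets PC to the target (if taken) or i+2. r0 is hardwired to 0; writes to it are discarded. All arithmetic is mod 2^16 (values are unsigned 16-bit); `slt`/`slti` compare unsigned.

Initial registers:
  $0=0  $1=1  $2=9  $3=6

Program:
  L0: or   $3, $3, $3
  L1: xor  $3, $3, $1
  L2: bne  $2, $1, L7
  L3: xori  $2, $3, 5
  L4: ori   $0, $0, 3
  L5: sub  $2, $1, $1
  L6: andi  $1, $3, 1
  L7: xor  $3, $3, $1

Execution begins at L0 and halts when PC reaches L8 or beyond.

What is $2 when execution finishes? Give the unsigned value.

  step pc=0: or   $3, $3, $3  regs=(0,1,9,6)
  step pc=1: xor  $3, $3, $1  regs=(0,1,9,7)
  step pc=2: bne  $2, $1, L7  cond=T  regs=(0,1,9,7)
  step pc=3: xori  $2, $3, 5  regs=(0,1,2,7)
  step pc=7: xor  $3, $3, $1  regs=(0,1,2,6)

2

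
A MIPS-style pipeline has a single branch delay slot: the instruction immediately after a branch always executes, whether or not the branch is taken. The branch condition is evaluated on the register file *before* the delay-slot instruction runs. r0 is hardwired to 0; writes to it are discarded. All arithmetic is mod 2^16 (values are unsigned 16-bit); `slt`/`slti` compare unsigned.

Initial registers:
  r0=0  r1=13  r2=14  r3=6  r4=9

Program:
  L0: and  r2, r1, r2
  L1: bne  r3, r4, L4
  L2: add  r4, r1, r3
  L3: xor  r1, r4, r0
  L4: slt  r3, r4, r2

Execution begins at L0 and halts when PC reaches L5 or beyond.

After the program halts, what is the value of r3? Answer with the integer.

  step pc=0: and  r2, r1, r2  regs=(0,13,12,6,9)
  step pc=1: bne  r3, r4, L4  cond=T  regs=(0,13,12,6,9)
  step pc=2: add  r4, r1, r3  regs=(0,13,12,6,19)
  step pc=4: slt  r3, r4, r2  regs=(0,13,12,0,19)

0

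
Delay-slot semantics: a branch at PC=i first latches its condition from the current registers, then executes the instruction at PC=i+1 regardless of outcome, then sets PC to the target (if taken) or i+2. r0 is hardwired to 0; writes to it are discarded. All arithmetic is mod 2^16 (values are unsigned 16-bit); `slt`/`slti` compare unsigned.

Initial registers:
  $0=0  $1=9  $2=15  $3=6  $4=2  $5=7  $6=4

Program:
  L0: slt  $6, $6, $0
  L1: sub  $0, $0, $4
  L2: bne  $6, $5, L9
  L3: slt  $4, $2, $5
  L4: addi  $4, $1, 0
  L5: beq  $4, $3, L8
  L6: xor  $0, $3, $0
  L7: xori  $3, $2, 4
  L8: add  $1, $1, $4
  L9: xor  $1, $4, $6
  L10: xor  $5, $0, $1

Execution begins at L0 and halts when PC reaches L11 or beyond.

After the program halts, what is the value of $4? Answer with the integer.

0

[0] slt  $6, $6, $0  →  {$0:0, $1:9, $2:15, $3:6, $4:2, $5:7, $6:0}
[1] sub  $0, $0, $4  →  {$0:0, $1:9, $2:15, $3:6, $4:2, $5:7, $6:0}
[2] bne  $6, $5, L9  →  {$0:0, $1:9, $2:15, $3:6, $4:2, $5:7, $6:0}  ⟨branch taken⟩
[3] slt  $4, $2, $5  →  {$0:0, $1:9, $2:15, $3:6, $4:0, $5:7, $6:0}
[9] xor  $1, $4, $6  →  {$0:0, $1:0, $2:15, $3:6, $4:0, $5:7, $6:0}
[10] xor  $5, $0, $1  →  {$0:0, $1:0, $2:15, $3:6, $4:0, $5:0, $6:0}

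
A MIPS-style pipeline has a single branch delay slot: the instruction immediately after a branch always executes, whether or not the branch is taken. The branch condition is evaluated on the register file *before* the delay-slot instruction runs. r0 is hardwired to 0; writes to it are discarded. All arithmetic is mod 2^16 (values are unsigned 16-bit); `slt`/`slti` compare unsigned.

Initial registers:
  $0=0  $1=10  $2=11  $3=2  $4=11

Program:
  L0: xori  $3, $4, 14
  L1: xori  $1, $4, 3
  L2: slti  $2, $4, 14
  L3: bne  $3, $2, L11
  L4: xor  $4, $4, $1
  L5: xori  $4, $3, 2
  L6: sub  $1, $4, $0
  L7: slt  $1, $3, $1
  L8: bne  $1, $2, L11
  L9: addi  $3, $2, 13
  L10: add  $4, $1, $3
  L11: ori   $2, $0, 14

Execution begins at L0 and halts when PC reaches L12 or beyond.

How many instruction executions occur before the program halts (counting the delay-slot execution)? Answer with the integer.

6

PC=0  xori  $3, $4, 14       | $0=0 $1=10 $2=11 $3=5 $4=11
PC=1  xori  $1, $4, 3        | $0=0 $1=8 $2=11 $3=5 $4=11
PC=2  slti  $2, $4, 14       | $0=0 $1=8 $2=1 $3=5 $4=11
PC=3  bne  $3, $2, L11       | $0=0 $1=8 $2=1 $3=5 $4=11  [TAKEN]
PC=4  xor  $4, $4, $1        | $0=0 $1=8 $2=1 $3=5 $4=3
PC=11 ori   $2, $0, 14       | $0=0 $1=8 $2=14 $3=5 $4=3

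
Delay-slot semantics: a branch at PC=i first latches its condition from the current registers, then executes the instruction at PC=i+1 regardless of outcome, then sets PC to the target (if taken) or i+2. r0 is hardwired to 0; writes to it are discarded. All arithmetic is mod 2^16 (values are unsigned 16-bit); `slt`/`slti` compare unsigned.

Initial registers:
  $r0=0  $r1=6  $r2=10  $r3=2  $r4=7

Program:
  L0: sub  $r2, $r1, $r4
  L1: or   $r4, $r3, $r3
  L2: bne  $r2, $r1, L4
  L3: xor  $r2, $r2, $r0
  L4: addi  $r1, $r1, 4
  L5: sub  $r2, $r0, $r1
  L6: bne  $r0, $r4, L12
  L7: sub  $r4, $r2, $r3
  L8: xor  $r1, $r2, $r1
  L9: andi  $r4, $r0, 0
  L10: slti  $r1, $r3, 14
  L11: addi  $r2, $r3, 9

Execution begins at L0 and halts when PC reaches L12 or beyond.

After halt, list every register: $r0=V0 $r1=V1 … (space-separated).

PC=0  sub  $r2, $r1, $r4     | $r0=0 $r1=6 $r2=65535 $r3=2 $r4=7
PC=1  or   $r4, $r3, $r3     | $r0=0 $r1=6 $r2=65535 $r3=2 $r4=2
PC=2  bne  $r2, $r1, L4      | $r0=0 $r1=6 $r2=65535 $r3=2 $r4=2  [TAKEN]
PC=3  xor  $r2, $r2, $r0     | $r0=0 $r1=6 $r2=65535 $r3=2 $r4=2
PC=4  addi  $r1, $r1, 4      | $r0=0 $r1=10 $r2=65535 $r3=2 $r4=2
PC=5  sub  $r2, $r0, $r1     | $r0=0 $r1=10 $r2=65526 $r3=2 $r4=2
PC=6  bne  $r0, $r4, L12     | $r0=0 $r1=10 $r2=65526 $r3=2 $r4=2  [TAKEN]
PC=7  sub  $r4, $r2, $r3     | $r0=0 $r1=10 $r2=65526 $r3=2 $r4=65524

$r0=0 $r1=10 $r2=65526 $r3=2 $r4=65524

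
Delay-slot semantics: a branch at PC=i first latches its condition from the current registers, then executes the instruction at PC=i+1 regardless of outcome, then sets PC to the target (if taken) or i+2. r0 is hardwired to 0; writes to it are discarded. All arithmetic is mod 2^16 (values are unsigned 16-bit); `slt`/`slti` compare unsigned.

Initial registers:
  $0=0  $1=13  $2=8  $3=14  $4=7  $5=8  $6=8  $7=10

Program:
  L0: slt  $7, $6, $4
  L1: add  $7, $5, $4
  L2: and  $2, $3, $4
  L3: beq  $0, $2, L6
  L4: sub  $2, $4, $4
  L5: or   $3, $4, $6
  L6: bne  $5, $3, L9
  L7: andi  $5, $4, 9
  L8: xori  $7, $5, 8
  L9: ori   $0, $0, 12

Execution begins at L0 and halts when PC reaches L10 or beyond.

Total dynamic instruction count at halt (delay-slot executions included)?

9

[0] slt  $7, $6, $4  →  {$0:0, $1:13, $2:8, $3:14, $4:7, $5:8, $6:8, $7:0}
[1] add  $7, $5, $4  →  {$0:0, $1:13, $2:8, $3:14, $4:7, $5:8, $6:8, $7:15}
[2] and  $2, $3, $4  →  {$0:0, $1:13, $2:6, $3:14, $4:7, $5:8, $6:8, $7:15}
[3] beq  $0, $2, L6  →  {$0:0, $1:13, $2:6, $3:14, $4:7, $5:8, $6:8, $7:15}  ⟨branch fallthrough⟩
[4] sub  $2, $4, $4  →  {$0:0, $1:13, $2:0, $3:14, $4:7, $5:8, $6:8, $7:15}
[5] or   $3, $4, $6  →  {$0:0, $1:13, $2:0, $3:15, $4:7, $5:8, $6:8, $7:15}
[6] bne  $5, $3, L9  →  {$0:0, $1:13, $2:0, $3:15, $4:7, $5:8, $6:8, $7:15}  ⟨branch taken⟩
[7] andi  $5, $4, 9  →  {$0:0, $1:13, $2:0, $3:15, $4:7, $5:1, $6:8, $7:15}
[9] ori   $0, $0, 12  →  {$0:0, $1:13, $2:0, $3:15, $4:7, $5:1, $6:8, $7:15}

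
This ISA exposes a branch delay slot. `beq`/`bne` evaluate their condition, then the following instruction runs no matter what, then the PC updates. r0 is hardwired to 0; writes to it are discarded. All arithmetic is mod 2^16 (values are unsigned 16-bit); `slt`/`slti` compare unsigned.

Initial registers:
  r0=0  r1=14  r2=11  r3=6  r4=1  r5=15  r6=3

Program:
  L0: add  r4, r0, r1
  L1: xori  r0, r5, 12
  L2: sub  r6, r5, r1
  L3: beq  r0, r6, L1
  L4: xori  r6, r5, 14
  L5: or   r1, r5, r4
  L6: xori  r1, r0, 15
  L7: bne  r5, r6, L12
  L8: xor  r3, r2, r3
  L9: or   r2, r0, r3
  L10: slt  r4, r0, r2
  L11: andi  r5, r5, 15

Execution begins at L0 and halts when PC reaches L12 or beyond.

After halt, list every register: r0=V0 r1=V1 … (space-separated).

r0=0 r1=15 r2=11 r3=13 r4=14 r5=15 r6=1

  step pc=0: add  r4, r0, r1  regs=(0,14,11,6,14,15,3)
  step pc=1: xori  r0, r5, 12  regs=(0,14,11,6,14,15,3)
  step pc=2: sub  r6, r5, r1  regs=(0,14,11,6,14,15,1)
  step pc=3: beq  r0, r6, L1  cond=F  regs=(0,14,11,6,14,15,1)
  step pc=4: xori  r6, r5, 14  regs=(0,14,11,6,14,15,1)
  step pc=5: or   r1, r5, r4  regs=(0,15,11,6,14,15,1)
  step pc=6: xori  r1, r0, 15  regs=(0,15,11,6,14,15,1)
  step pc=7: bne  r5, r6, L12  cond=T  regs=(0,15,11,6,14,15,1)
  step pc=8: xor  r3, r2, r3  regs=(0,15,11,13,14,15,1)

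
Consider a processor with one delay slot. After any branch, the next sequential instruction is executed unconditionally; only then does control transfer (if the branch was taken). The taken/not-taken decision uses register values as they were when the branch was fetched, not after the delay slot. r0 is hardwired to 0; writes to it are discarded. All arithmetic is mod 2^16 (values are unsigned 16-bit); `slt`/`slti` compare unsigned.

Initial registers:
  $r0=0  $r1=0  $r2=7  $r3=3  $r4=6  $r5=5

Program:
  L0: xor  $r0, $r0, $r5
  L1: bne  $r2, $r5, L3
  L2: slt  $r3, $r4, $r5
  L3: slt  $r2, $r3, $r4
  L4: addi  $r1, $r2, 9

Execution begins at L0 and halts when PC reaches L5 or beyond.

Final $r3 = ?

0

  step pc=0: xor  $r0, $r0, $r5  regs=(0,0,7,3,6,5)
  step pc=1: bne  $r2, $r5, L3  cond=T  regs=(0,0,7,3,6,5)
  step pc=2: slt  $r3, $r4, $r5  regs=(0,0,7,0,6,5)
  step pc=3: slt  $r2, $r3, $r4  regs=(0,0,1,0,6,5)
  step pc=4: addi  $r1, $r2, 9  regs=(0,10,1,0,6,5)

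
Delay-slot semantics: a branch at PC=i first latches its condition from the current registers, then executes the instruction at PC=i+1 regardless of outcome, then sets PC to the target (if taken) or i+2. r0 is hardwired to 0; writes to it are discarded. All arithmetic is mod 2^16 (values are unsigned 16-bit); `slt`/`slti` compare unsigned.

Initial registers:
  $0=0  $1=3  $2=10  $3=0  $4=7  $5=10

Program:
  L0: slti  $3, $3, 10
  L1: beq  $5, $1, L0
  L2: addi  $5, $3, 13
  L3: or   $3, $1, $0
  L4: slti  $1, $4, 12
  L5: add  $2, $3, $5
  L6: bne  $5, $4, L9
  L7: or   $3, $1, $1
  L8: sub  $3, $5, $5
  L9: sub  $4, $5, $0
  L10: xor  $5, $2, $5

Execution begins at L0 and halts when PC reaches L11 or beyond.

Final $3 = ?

1

PC=0  slti  $3, $3, 10       | $0=0 $1=3 $2=10 $3=1 $4=7 $5=10
PC=1  beq  $5, $1, L0        | $0=0 $1=3 $2=10 $3=1 $4=7 $5=10  [not taken]
PC=2  addi  $5, $3, 13       | $0=0 $1=3 $2=10 $3=1 $4=7 $5=14
PC=3  or   $3, $1, $0        | $0=0 $1=3 $2=10 $3=3 $4=7 $5=14
PC=4  slti  $1, $4, 12       | $0=0 $1=1 $2=10 $3=3 $4=7 $5=14
PC=5  add  $2, $3, $5        | $0=0 $1=1 $2=17 $3=3 $4=7 $5=14
PC=6  bne  $5, $4, L9        | $0=0 $1=1 $2=17 $3=3 $4=7 $5=14  [TAKEN]
PC=7  or   $3, $1, $1        | $0=0 $1=1 $2=17 $3=1 $4=7 $5=14
PC=9  sub  $4, $5, $0        | $0=0 $1=1 $2=17 $3=1 $4=14 $5=14
PC=10 xor  $5, $2, $5        | $0=0 $1=1 $2=17 $3=1 $4=14 $5=31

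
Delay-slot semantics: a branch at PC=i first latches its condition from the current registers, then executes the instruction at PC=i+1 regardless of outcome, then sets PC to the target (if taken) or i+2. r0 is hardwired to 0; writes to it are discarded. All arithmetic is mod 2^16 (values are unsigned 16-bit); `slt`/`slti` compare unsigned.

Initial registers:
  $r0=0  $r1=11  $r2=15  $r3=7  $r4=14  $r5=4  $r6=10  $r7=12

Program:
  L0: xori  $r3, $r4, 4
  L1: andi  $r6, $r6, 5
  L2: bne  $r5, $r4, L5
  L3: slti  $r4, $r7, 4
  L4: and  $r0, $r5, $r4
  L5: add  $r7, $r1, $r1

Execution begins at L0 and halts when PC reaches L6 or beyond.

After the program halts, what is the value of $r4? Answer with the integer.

0

[0] xori  $r3, $r4, 4  →  {$r0:0, $r1:11, $r2:15, $r3:10, $r4:14, $r5:4, $r6:10, $r7:12}
[1] andi  $r6, $r6, 5  →  {$r0:0, $r1:11, $r2:15, $r3:10, $r4:14, $r5:4, $r6:0, $r7:12}
[2] bne  $r5, $r4, L5  →  {$r0:0, $r1:11, $r2:15, $r3:10, $r4:14, $r5:4, $r6:0, $r7:12}  ⟨branch taken⟩
[3] slti  $r4, $r7, 4  →  {$r0:0, $r1:11, $r2:15, $r3:10, $r4:0, $r5:4, $r6:0, $r7:12}
[5] add  $r7, $r1, $r1  →  {$r0:0, $r1:11, $r2:15, $r3:10, $r4:0, $r5:4, $r6:0, $r7:22}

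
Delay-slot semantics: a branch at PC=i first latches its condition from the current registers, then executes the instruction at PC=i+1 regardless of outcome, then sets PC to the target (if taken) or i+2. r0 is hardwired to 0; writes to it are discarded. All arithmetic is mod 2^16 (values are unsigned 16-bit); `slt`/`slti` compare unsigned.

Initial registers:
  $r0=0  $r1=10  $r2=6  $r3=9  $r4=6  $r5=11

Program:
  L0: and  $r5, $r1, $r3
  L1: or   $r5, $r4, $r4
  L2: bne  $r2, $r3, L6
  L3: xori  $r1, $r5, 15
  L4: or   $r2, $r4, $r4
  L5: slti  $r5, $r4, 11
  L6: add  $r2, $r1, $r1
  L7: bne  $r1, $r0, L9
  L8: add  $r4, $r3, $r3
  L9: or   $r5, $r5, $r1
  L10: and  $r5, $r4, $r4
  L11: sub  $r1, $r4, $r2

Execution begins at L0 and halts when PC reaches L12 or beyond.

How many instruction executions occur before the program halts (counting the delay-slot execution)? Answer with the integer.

  step pc=0: and  $r5, $r1, $r3  regs=(0,10,6,9,6,8)
  step pc=1: or   $r5, $r4, $r4  regs=(0,10,6,9,6,6)
  step pc=2: bne  $r2, $r3, L6  cond=T  regs=(0,10,6,9,6,6)
  step pc=3: xori  $r1, $r5, 15  regs=(0,9,6,9,6,6)
  step pc=6: add  $r2, $r1, $r1  regs=(0,9,18,9,6,6)
  step pc=7: bne  $r1, $r0, L9  cond=T  regs=(0,9,18,9,6,6)
  step pc=8: add  $r4, $r3, $r3  regs=(0,9,18,9,18,6)
  step pc=9: or   $r5, $r5, $r1  regs=(0,9,18,9,18,15)
  step pc=10: and  $r5, $r4, $r4  regs=(0,9,18,9,18,18)
  step pc=11: sub  $r1, $r4, $r2  regs=(0,0,18,9,18,18)

10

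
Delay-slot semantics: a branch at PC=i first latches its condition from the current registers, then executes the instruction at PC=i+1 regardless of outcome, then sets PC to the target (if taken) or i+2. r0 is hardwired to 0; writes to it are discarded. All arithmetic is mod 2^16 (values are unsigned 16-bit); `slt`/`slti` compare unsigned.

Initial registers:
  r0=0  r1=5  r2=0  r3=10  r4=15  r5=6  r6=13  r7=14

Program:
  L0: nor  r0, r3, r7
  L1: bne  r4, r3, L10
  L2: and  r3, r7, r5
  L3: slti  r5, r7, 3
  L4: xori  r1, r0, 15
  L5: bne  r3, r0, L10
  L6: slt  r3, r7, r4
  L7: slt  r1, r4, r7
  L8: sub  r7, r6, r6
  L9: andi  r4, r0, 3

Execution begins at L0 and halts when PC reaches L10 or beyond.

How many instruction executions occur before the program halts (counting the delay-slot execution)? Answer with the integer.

3

[0] nor  r0, r3, r7  →  {r0:0, r1:5, r2:0, r3:10, r4:15, r5:6, r6:13, r7:14}
[1] bne  r4, r3, L10  →  {r0:0, r1:5, r2:0, r3:10, r4:15, r5:6, r6:13, r7:14}  ⟨branch taken⟩
[2] and  r3, r7, r5  →  {r0:0, r1:5, r2:0, r3:6, r4:15, r5:6, r6:13, r7:14}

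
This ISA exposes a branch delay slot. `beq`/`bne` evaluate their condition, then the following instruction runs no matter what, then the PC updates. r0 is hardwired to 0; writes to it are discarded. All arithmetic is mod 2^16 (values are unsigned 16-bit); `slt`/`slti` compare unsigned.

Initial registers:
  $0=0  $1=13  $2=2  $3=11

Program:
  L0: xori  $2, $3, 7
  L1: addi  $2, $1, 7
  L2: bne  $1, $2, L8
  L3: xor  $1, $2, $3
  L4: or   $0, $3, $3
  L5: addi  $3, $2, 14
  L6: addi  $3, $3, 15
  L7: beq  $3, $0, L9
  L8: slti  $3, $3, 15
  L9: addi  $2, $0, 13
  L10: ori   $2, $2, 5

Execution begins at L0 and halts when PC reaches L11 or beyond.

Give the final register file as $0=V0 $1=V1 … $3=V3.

#0 xori  $2, $3, 7 ; 0/13/12/11
#1 addi  $2, $1, 7 ; 0/13/20/11
#2 bne  $1, $2, L8 ; 0/13/20/11 ; →target
#3 xor  $1, $2, $3 ; 0/31/20/11
#8 slti  $3, $3, 15 ; 0/31/20/1
#9 addi  $2, $0, 13 ; 0/31/13/1
#10 ori   $2, $2, 5 ; 0/31/13/1

$0=0 $1=31 $2=13 $3=1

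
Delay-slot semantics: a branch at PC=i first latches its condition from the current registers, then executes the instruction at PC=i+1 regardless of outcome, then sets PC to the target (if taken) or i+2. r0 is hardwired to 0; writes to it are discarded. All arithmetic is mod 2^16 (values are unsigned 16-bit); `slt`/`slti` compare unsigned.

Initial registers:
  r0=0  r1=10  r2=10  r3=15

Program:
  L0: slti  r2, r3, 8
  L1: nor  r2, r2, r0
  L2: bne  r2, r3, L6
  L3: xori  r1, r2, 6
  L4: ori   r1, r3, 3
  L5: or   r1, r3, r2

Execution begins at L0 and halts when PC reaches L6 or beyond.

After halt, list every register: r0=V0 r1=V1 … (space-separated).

  step pc=0: slti  r2, r3, 8  regs=(0,10,0,15)
  step pc=1: nor  r2, r2, r0  regs=(0,10,65535,15)
  step pc=2: bne  r2, r3, L6  cond=T  regs=(0,10,65535,15)
  step pc=3: xori  r1, r2, 6  regs=(0,65529,65535,15)

r0=0 r1=65529 r2=65535 r3=15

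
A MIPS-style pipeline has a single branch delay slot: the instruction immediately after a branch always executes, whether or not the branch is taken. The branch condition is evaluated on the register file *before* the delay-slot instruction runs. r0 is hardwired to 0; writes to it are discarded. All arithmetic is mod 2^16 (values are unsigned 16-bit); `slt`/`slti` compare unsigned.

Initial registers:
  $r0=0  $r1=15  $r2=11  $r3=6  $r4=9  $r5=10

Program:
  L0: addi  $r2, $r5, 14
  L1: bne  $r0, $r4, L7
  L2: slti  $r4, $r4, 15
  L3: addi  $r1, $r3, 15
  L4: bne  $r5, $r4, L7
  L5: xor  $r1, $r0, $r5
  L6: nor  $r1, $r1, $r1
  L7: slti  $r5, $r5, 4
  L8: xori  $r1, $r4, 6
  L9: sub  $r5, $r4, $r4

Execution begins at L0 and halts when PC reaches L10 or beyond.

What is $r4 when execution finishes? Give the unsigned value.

1

[0] addi  $r2, $r5, 14  →  {$r0:0, $r1:15, $r2:24, $r3:6, $r4:9, $r5:10}
[1] bne  $r0, $r4, L7  →  {$r0:0, $r1:15, $r2:24, $r3:6, $r4:9, $r5:10}  ⟨branch taken⟩
[2] slti  $r4, $r4, 15  →  {$r0:0, $r1:15, $r2:24, $r3:6, $r4:1, $r5:10}
[7] slti  $r5, $r5, 4  →  {$r0:0, $r1:15, $r2:24, $r3:6, $r4:1, $r5:0}
[8] xori  $r1, $r4, 6  →  {$r0:0, $r1:7, $r2:24, $r3:6, $r4:1, $r5:0}
[9] sub  $r5, $r4, $r4  →  {$r0:0, $r1:7, $r2:24, $r3:6, $r4:1, $r5:0}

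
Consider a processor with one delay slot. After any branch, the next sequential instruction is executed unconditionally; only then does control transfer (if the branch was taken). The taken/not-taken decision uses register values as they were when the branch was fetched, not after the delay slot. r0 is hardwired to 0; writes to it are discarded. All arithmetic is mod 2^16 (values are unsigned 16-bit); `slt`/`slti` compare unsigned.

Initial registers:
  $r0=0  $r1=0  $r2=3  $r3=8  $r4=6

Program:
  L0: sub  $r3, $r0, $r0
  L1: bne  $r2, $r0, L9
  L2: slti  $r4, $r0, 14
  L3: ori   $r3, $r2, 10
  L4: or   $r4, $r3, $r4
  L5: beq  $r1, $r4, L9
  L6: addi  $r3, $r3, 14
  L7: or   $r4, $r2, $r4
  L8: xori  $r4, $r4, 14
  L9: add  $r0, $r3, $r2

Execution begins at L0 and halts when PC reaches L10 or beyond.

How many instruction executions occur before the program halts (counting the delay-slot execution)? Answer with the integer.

4

[0] sub  $r3, $r0, $r0  →  {$r0:0, $r1:0, $r2:3, $r3:0, $r4:6}
[1] bne  $r2, $r0, L9  →  {$r0:0, $r1:0, $r2:3, $r3:0, $r4:6}  ⟨branch taken⟩
[2] slti  $r4, $r0, 14  →  {$r0:0, $r1:0, $r2:3, $r3:0, $r4:1}
[9] add  $r0, $r3, $r2  →  {$r0:0, $r1:0, $r2:3, $r3:0, $r4:1}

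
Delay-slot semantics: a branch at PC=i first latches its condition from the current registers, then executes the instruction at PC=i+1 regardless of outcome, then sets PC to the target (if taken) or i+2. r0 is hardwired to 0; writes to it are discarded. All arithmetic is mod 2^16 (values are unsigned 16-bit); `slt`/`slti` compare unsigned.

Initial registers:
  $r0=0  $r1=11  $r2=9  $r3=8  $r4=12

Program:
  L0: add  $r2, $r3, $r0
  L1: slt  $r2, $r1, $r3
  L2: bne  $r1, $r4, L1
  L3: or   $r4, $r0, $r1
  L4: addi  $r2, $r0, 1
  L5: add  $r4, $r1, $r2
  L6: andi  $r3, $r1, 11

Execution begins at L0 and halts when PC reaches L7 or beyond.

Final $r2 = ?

#0 add  $r2, $r3, $r0 ; 0/11/8/8/12
#1 slt  $r2, $r1, $r3 ; 0/11/0/8/12
#2 bne  $r1, $r4, L1 ; 0/11/0/8/12 ; →target
#3 or   $r4, $r0, $r1 ; 0/11/0/8/11
#1 slt  $r2, $r1, $r3 ; 0/11/0/8/11
#2 bne  $r1, $r4, L1 ; 0/11/0/8/11 ; →fallthru
#3 or   $r4, $r0, $r1 ; 0/11/0/8/11
#4 addi  $r2, $r0, 1 ; 0/11/1/8/11
#5 add  $r4, $r1, $r2 ; 0/11/1/8/12
#6 andi  $r3, $r1, 11 ; 0/11/1/11/12

1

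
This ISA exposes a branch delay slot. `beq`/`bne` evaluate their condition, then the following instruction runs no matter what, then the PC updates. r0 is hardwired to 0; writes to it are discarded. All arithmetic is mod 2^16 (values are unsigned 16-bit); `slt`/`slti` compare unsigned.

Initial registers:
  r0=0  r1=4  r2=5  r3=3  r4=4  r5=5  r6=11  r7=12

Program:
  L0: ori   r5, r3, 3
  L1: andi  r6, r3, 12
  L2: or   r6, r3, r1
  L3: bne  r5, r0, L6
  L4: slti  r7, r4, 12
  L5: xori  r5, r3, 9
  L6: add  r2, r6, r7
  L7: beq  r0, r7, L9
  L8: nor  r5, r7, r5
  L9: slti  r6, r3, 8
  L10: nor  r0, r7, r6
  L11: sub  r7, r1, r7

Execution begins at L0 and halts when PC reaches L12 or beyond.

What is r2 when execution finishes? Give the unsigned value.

  step pc=0: ori   r5, r3, 3  regs=(0,4,5,3,4,3,11,12)
  step pc=1: andi  r6, r3, 12  regs=(0,4,5,3,4,3,0,12)
  step pc=2: or   r6, r3, r1  regs=(0,4,5,3,4,3,7,12)
  step pc=3: bne  r5, r0, L6  cond=T  regs=(0,4,5,3,4,3,7,12)
  step pc=4: slti  r7, r4, 12  regs=(0,4,5,3,4,3,7,1)
  step pc=6: add  r2, r6, r7  regs=(0,4,8,3,4,3,7,1)
  step pc=7: beq  r0, r7, L9  cond=F  regs=(0,4,8,3,4,3,7,1)
  step pc=8: nor  r5, r7, r5  regs=(0,4,8,3,4,65532,7,1)
  step pc=9: slti  r6, r3, 8  regs=(0,4,8,3,4,65532,1,1)
  step pc=10: nor  r0, r7, r6  regs=(0,4,8,3,4,65532,1,1)
  step pc=11: sub  r7, r1, r7  regs=(0,4,8,3,4,65532,1,3)

8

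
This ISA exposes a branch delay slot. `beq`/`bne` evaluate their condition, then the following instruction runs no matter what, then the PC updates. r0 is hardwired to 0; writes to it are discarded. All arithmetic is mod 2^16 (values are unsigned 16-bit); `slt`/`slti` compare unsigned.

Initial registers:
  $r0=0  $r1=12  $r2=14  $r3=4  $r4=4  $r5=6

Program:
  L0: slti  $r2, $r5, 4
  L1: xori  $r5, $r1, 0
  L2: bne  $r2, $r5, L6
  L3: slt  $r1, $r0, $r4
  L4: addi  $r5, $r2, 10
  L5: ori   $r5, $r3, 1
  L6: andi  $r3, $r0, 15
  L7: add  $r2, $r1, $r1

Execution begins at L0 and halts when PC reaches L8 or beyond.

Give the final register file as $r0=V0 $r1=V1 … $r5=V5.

$r0=0 $r1=1 $r2=2 $r3=0 $r4=4 $r5=12

  step pc=0: slti  $r2, $r5, 4  regs=(0,12,0,4,4,6)
  step pc=1: xori  $r5, $r1, 0  regs=(0,12,0,4,4,12)
  step pc=2: bne  $r2, $r5, L6  cond=T  regs=(0,12,0,4,4,12)
  step pc=3: slt  $r1, $r0, $r4  regs=(0,1,0,4,4,12)
  step pc=6: andi  $r3, $r0, 15  regs=(0,1,0,0,4,12)
  step pc=7: add  $r2, $r1, $r1  regs=(0,1,2,0,4,12)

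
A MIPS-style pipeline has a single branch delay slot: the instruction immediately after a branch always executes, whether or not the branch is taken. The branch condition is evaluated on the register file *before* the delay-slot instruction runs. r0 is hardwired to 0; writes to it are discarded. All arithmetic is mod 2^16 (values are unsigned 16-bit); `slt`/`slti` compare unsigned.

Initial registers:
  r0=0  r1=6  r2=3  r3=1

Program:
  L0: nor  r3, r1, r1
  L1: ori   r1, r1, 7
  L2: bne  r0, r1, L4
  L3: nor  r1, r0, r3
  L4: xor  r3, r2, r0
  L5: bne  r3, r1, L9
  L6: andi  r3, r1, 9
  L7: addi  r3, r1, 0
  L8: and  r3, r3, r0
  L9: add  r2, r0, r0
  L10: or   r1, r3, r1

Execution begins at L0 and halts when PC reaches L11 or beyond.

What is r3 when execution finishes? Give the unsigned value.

PC=0  nor  r3, r1, r1        | r0=0 r1=6 r2=3 r3=65529
PC=1  ori   r1, r1, 7        | r0=0 r1=7 r2=3 r3=65529
PC=2  bne  r0, r1, L4        | r0=0 r1=7 r2=3 r3=65529  [TAKEN]
PC=3  nor  r1, r0, r3        | r0=0 r1=6 r2=3 r3=65529
PC=4  xor  r3, r2, r0        | r0=0 r1=6 r2=3 r3=3
PC=5  bne  r3, r1, L9        | r0=0 r1=6 r2=3 r3=3  [TAKEN]
PC=6  andi  r3, r1, 9        | r0=0 r1=6 r2=3 r3=0
PC=9  add  r2, r0, r0        | r0=0 r1=6 r2=0 r3=0
PC=10 or   r1, r3, r1        | r0=0 r1=6 r2=0 r3=0

0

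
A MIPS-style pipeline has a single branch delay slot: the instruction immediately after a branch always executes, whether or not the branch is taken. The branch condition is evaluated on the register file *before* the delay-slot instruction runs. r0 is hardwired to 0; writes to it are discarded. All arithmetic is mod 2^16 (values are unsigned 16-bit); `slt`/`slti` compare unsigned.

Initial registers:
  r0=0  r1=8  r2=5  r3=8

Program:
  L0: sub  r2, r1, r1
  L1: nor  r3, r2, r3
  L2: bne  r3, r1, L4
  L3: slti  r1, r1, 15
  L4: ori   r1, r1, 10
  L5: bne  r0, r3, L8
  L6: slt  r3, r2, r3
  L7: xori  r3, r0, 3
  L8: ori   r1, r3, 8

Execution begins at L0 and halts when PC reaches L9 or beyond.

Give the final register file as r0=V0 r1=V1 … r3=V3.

PC=0  sub  r2, r1, r1        | r0=0 r1=8 r2=0 r3=8
PC=1  nor  r3, r2, r3        | r0=0 r1=8 r2=0 r3=65527
PC=2  bne  r3, r1, L4        | r0=0 r1=8 r2=0 r3=65527  [TAKEN]
PC=3  slti  r1, r1, 15       | r0=0 r1=1 r2=0 r3=65527
PC=4  ori   r1, r1, 10       | r0=0 r1=11 r2=0 r3=65527
PC=5  bne  r0, r3, L8        | r0=0 r1=11 r2=0 r3=65527  [TAKEN]
PC=6  slt  r3, r2, r3        | r0=0 r1=11 r2=0 r3=1
PC=8  ori   r1, r3, 8        | r0=0 r1=9 r2=0 r3=1

r0=0 r1=9 r2=0 r3=1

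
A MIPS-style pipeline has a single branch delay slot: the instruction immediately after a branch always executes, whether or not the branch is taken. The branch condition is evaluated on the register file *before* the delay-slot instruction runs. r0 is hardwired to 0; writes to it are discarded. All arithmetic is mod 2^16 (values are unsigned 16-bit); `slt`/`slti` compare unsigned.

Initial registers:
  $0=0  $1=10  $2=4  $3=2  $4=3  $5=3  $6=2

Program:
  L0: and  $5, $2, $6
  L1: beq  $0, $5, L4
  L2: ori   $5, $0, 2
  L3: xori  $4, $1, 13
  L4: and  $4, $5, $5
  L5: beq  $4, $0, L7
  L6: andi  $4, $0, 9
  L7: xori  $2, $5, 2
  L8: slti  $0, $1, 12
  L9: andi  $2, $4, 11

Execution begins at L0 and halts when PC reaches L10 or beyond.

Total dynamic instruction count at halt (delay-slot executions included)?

9

[0] and  $5, $2, $6  →  {$0:0, $1:10, $2:4, $3:2, $4:3, $5:0, $6:2}
[1] beq  $0, $5, L4  →  {$0:0, $1:10, $2:4, $3:2, $4:3, $5:0, $6:2}  ⟨branch taken⟩
[2] ori   $5, $0, 2  →  {$0:0, $1:10, $2:4, $3:2, $4:3, $5:2, $6:2}
[4] and  $4, $5, $5  →  {$0:0, $1:10, $2:4, $3:2, $4:2, $5:2, $6:2}
[5] beq  $4, $0, L7  →  {$0:0, $1:10, $2:4, $3:2, $4:2, $5:2, $6:2}  ⟨branch fallthrough⟩
[6] andi  $4, $0, 9  →  {$0:0, $1:10, $2:4, $3:2, $4:0, $5:2, $6:2}
[7] xori  $2, $5, 2  →  {$0:0, $1:10, $2:0, $3:2, $4:0, $5:2, $6:2}
[8] slti  $0, $1, 12  →  {$0:0, $1:10, $2:0, $3:2, $4:0, $5:2, $6:2}
[9] andi  $2, $4, 11  →  {$0:0, $1:10, $2:0, $3:2, $4:0, $5:2, $6:2}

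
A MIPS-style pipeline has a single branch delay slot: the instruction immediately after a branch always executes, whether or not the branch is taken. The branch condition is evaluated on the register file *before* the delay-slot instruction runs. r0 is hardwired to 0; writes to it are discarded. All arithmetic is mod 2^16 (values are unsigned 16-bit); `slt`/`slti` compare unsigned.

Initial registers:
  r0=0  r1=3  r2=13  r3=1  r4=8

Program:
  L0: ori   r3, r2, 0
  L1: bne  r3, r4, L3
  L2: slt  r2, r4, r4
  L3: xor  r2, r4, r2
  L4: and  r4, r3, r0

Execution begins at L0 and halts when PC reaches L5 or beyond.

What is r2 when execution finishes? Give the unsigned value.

[0] ori   r3, r2, 0  →  {r0:0, r1:3, r2:13, r3:13, r4:8}
[1] bne  r3, r4, L3  →  {r0:0, r1:3, r2:13, r3:13, r4:8}  ⟨branch taken⟩
[2] slt  r2, r4, r4  →  {r0:0, r1:3, r2:0, r3:13, r4:8}
[3] xor  r2, r4, r2  →  {r0:0, r1:3, r2:8, r3:13, r4:8}
[4] and  r4, r3, r0  →  {r0:0, r1:3, r2:8, r3:13, r4:0}

8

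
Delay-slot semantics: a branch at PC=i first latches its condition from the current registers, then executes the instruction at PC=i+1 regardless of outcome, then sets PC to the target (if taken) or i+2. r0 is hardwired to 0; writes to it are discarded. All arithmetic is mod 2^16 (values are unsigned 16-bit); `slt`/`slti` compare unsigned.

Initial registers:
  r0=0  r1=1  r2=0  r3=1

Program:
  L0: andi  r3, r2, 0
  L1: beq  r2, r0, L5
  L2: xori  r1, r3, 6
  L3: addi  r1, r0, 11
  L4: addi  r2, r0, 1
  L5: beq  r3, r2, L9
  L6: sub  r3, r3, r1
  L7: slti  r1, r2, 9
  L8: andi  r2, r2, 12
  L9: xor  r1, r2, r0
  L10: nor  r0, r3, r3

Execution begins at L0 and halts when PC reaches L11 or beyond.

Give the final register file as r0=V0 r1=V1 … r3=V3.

r0=0 r1=0 r2=0 r3=65530

PC=0  andi  r3, r2, 0        | r0=0 r1=1 r2=0 r3=0
PC=1  beq  r2, r0, L5        | r0=0 r1=1 r2=0 r3=0  [TAKEN]
PC=2  xori  r1, r3, 6        | r0=0 r1=6 r2=0 r3=0
PC=5  beq  r3, r2, L9        | r0=0 r1=6 r2=0 r3=0  [TAKEN]
PC=6  sub  r3, r3, r1        | r0=0 r1=6 r2=0 r3=65530
PC=9  xor  r1, r2, r0        | r0=0 r1=0 r2=0 r3=65530
PC=10 nor  r0, r3, r3        | r0=0 r1=0 r2=0 r3=65530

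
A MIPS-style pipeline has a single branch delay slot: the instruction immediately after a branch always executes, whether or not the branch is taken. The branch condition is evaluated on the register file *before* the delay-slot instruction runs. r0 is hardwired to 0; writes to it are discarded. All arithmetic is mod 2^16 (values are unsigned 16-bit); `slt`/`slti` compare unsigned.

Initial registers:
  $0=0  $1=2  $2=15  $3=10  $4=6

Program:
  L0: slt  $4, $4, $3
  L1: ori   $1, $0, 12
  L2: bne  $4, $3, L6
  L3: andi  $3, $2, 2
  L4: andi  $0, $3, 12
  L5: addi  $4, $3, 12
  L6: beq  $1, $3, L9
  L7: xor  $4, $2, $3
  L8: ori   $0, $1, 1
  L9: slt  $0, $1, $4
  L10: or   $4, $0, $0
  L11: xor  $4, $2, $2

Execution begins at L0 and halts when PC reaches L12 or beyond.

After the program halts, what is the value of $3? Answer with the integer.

PC=0  slt  $4, $4, $3        | $0=0 $1=2 $2=15 $3=10 $4=1
PC=1  ori   $1, $0, 12       | $0=0 $1=12 $2=15 $3=10 $4=1
PC=2  bne  $4, $3, L6        | $0=0 $1=12 $2=15 $3=10 $4=1  [TAKEN]
PC=3  andi  $3, $2, 2        | $0=0 $1=12 $2=15 $3=2 $4=1
PC=6  beq  $1, $3, L9        | $0=0 $1=12 $2=15 $3=2 $4=1  [not taken]
PC=7  xor  $4, $2, $3        | $0=0 $1=12 $2=15 $3=2 $4=13
PC=8  ori   $0, $1, 1        | $0=0 $1=12 $2=15 $3=2 $4=13
PC=9  slt  $0, $1, $4        | $0=0 $1=12 $2=15 $3=2 $4=13
PC=10 or   $4, $0, $0        | $0=0 $1=12 $2=15 $3=2 $4=0
PC=11 xor  $4, $2, $2        | $0=0 $1=12 $2=15 $3=2 $4=0

2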